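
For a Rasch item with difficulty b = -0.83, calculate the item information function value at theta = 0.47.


P = 1/(1+exp(-(0.47--0.83))) = 0.7858
I = P*(1-P) = 0.7858 * 0.2142
I = 0.1683

0.1683


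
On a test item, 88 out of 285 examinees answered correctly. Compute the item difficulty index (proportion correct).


Item difficulty p = number correct / total examinees
p = 88 / 285
p = 0.3088

0.3088


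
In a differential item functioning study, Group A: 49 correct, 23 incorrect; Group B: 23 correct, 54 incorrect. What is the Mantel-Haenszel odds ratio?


Odds_A = 49/23 = 2.1304
Odds_B = 23/54 = 0.4259
OR = Odds_A / Odds_B = 2.1304 / 0.4259
Exactly, OR = (49 * 54) / (23 * 23) = 2646 / 529
OR = 5.0019

5.0019


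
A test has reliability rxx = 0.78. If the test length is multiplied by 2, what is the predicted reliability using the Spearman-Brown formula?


r_new = (n * rxx) / (1 + (n-1) * rxx)
r_new = (2 * 0.78) / (1 + 1 * 0.78)
r_new = 1.56 / 1.78
r_new = 0.8764

0.8764


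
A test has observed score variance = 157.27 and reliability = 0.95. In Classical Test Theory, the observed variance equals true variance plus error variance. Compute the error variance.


var_true = rxx * var_obs = 0.95 * 157.27 = 149.4065
var_error = var_obs - var_true
var_error = 157.27 - 149.4065
var_error = 7.8635

7.8635


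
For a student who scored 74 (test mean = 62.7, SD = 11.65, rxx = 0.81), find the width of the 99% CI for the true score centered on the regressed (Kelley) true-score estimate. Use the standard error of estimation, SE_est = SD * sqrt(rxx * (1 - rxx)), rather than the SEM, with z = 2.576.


True score estimate = 0.81*74 + 0.19*62.7 = 71.853
SE_est = SD * sqrt(rxx * (1 - rxx)) = 11.65 * sqrt(0.81 * 0.19) = 11.65 * sqrt(0.1539) = 4.570306
CI = T_est +/- z * SE_est, so width = 2 * z * SE_est = 2 * 2.576 * 4.570306
Width = 23.5462

23.5462


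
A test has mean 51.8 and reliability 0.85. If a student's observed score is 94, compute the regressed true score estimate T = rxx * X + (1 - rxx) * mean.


T_est = rxx * X + (1 - rxx) * mean
T_est = 0.85 * 94 + 0.15 * 51.8
T_est = 79.9 + 7.77
T_est = 87.67

87.67


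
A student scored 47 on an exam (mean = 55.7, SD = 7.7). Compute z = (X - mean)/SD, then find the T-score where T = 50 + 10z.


z = (X - mean) / SD = (47 - 55.7) / 7.7
z = -8.7 / 7.7
z = -1.1299
T-score = T = 50 + 10z
Carry z at full precision (z = -8.7 / 7.7) into the conversion:
T-score = 50 + 10 * (-8.7 / 7.7) = 50 + -87 / 7.7
T-score = 50 + -11.2987
T-score = 38.7013

38.7013


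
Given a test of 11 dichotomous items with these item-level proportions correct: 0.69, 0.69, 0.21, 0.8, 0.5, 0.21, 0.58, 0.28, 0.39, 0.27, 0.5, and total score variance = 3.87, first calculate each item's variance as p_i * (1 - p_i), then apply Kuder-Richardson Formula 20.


For each item, compute p_i * q_i:
  Item 1: 0.69 * 0.31 = 0.2139
  Item 2: 0.69 * 0.31 = 0.2139
  Item 3: 0.21 * 0.79 = 0.1659
  Item 4: 0.8 * 0.2 = 0.16
  Item 5: 0.5 * 0.5 = 0.25
  Item 6: 0.21 * 0.79 = 0.1659
  Item 7: 0.58 * 0.42 = 0.2436
  Item 8: 0.28 * 0.72 = 0.2016
  Item 9: 0.39 * 0.61 = 0.2379
  Item 10: 0.27 * 0.73 = 0.1971
  Item 11: 0.5 * 0.5 = 0.25
Sum(p_i * q_i) = 0.2139 + 0.2139 + 0.1659 + 0.16 + 0.25 + 0.1659 + 0.2436 + 0.2016 + 0.2379 + 0.1971 + 0.25 = 2.2998
KR-20 = (k/(k-1)) * (1 - Sum(p_i*q_i) / Var_total)
= (11/10) * (1 - 2.2998/3.87)
= 1.1 * 0.4057
KR-20 = 0.4463

0.4463


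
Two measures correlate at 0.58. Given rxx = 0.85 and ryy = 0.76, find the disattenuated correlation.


r_corrected = rxy / sqrt(rxx * ryy)
= 0.58 / sqrt(0.85 * 0.76)
= 0.58 / sqrt(0.646)
= 0.58 / 0.803741
r_corrected = 0.7216

0.7216


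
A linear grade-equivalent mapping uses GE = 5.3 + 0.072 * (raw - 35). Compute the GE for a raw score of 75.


raw - median = 75 - 35 = 40
slope * diff = 0.072 * 40 = 2.88
GE = 5.3 + 2.88
GE = 8.18

8.18


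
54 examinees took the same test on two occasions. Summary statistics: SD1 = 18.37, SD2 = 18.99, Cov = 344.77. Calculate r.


r = cov(X,Y) / (SD_X * SD_Y)
r = 344.77 / (18.37 * 18.99)
r = 344.77 / 348.8463
r = 0.9883

0.9883


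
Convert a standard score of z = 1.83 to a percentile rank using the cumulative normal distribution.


CDF(z) = 0.5 * (1 + erf(z/sqrt(2)))
erf(1.294) = 0.9328
CDF = 0.9664
Percentile rank = 0.9664 * 100 = 96.64

96.64


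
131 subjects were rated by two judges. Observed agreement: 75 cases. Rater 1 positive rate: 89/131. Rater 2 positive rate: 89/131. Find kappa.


P_o = 75/131 = 0.572519
P_e = (89*89 + 42*42) / 17161 = 0.564361
kappa = (P_o - P_e) / (1 - P_e)
kappa = (0.572519 - 0.564361) / (1 - 0.564361)
kappa = 0.0187

0.0187


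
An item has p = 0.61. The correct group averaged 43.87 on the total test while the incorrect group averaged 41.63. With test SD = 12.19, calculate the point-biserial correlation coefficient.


q = 1 - p = 0.39
rpb = ((M1 - M0) / SD) * sqrt(p * q)
rpb = ((43.87 - 41.63) / 12.19) * sqrt(0.61 * 0.39)
rpb = 0.0896

0.0896


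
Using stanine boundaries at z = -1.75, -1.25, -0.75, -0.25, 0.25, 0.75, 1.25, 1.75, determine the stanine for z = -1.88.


Stanine boundaries: [-1.75, -1.25, -0.75, -0.25, 0.25, 0.75, 1.25, 1.75]
z = -1.88
Check each boundary:
  z < -1.75
  z < -1.25
  z < -0.75
  z < -0.25
  z < 0.25
  z < 0.75
  z < 1.25
  z < 1.75
Highest qualifying boundary gives stanine = 1

1


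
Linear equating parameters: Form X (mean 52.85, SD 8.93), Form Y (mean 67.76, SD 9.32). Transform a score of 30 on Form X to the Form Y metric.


slope = SD_Y / SD_X = 9.32 / 8.93 ~ 1.0437
intercept = mean_Y - slope * mean_X = 67.76 - (9.32 / 8.93) * 52.85 ~ 12.6019
Y = slope * X + intercept. To avoid rounding drift from the rounded slope/intercept, evaluate the equivalent form Y = mean_Y + SD_Y * (X - mean_X) / SD_X at full precision:
Y = 67.76 + 9.32 * (30 - 52.85) / 8.93
Y = 67.76 - 9.32 * 22.85 / 8.93
Y = 67.76 - 212.962 / 8.93
Y = 67.76 - 23.8479
Y = 43.9121

43.9121


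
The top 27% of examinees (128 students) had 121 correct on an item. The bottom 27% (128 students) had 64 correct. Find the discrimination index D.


p_upper = 121/128 = 0.9453
p_lower = 64/128 = 0.5
D = 0.9453 - 0.5 = 0.4453

0.4453


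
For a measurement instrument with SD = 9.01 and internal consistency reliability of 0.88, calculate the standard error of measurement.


SEM = SD * sqrt(1 - rxx)
SEM = 9.01 * sqrt(1 - 0.88)
SEM = 9.01 * sqrt(0.12) = 9.01 * 0.34641
SEM = 3.1212

3.1212


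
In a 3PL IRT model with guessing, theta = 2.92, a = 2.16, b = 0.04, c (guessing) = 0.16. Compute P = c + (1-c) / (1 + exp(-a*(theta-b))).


logit = 2.16*(2.92 - 0.04) = 6.2208
P* = 1/(1 + exp(-6.2208)) = 0.998
P = 0.16 + (1 - 0.16) * 0.998
P = 0.9983

0.9983


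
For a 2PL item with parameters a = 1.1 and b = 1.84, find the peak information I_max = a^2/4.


For 2PL, max info at theta = b = 1.84
I_max = a^2 / 4 = 1.1^2 / 4
= 1.21 / 4
I_max = 0.3025

0.3025


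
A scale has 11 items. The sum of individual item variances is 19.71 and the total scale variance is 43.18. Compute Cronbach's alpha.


alpha = (k/(k-1)) * (1 - sum(si^2)/s_total^2)
= (11/10) * (1 - 19.71/43.18)
alpha = 0.5979

0.5979


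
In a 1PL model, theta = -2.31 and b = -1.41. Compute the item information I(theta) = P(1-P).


P = 1/(1+exp(-(-2.31--1.41))) = 0.2891
I = P*(1-P) = 0.2891 * 0.7109
I = 0.2055

0.2055


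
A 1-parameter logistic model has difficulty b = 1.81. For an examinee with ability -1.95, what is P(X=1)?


theta - b = -1.95 - 1.81 = -3.76
exp(-(theta - b)) = exp(3.76) = 42.9484
P = 1 / (1 + 42.9484)
P = 0.0228

0.0228


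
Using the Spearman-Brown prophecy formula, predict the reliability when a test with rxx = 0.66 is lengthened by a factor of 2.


r_new = (n * rxx) / (1 + (n-1) * rxx)
r_new = (2 * 0.66) / (1 + 1 * 0.66)
r_new = 1.32 / 1.66
r_new = 0.7952

0.7952


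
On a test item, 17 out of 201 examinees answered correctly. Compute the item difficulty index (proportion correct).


Item difficulty p = number correct / total examinees
p = 17 / 201
p = 0.0846

0.0846


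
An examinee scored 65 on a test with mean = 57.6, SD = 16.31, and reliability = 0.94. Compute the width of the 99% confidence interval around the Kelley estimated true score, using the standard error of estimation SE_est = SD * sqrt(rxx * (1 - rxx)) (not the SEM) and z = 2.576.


True score estimate = 0.94*65 + 0.06*57.6 = 64.556
SE_est = SD * sqrt(rxx * (1 - rxx)) = 16.31 * sqrt(0.94 * 0.06) = 16.31 * sqrt(0.0564) = 3.87341
CI = T_est +/- z * SE_est, so width = 2 * z * SE_est = 2 * 2.576 * 3.87341
Width = 19.9558

19.9558


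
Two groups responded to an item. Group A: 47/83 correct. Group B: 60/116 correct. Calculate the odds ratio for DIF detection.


Odds_A = 47/36 = 1.3056
Odds_B = 60/56 = 1.0714
OR = Odds_A / Odds_B = 1.3056 / 1.0714
Exactly, OR = (47 * 56) / (36 * 60) = 2632 / 2160
OR = 1.2185

1.2185


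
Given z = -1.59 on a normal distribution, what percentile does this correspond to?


CDF(z) = 0.5 * (1 + erf(z/sqrt(2)))
erf(-1.1243) = -0.8882
CDF = 0.0559
Percentile rank = 0.0559 * 100 = 5.59

5.59


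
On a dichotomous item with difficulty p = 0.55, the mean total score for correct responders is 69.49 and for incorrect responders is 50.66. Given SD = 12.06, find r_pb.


q = 1 - p = 0.45
rpb = ((M1 - M0) / SD) * sqrt(p * q)
rpb = ((69.49 - 50.66) / 12.06) * sqrt(0.55 * 0.45)
rpb = 0.7768

0.7768


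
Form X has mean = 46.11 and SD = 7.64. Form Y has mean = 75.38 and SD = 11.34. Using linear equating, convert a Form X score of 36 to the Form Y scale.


slope = SD_Y / SD_X = 11.34 / 7.64 ~ 1.4843
intercept = mean_Y - slope * mean_X = 75.38 - (11.34 / 7.64) * 46.11 ~ 6.9392
Y = slope * X + intercept. To avoid rounding drift from the rounded slope/intercept, evaluate the equivalent form Y = mean_Y + SD_Y * (X - mean_X) / SD_X at full precision:
Y = 75.38 + 11.34 * (36 - 46.11) / 7.64
Y = 75.38 - 11.34 * 10.11 / 7.64
Y = 75.38 - 114.6474 / 7.64
Y = 75.38 - 15.0062
Y = 60.3738

60.3738


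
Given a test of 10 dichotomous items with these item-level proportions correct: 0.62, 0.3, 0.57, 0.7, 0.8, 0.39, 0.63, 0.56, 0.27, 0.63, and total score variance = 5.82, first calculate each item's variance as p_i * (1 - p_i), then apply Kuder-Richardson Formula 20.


For each item, compute p_i * q_i:
  Item 1: 0.62 * 0.38 = 0.2356
  Item 2: 0.3 * 0.7 = 0.21
  Item 3: 0.57 * 0.43 = 0.2451
  Item 4: 0.7 * 0.3 = 0.21
  Item 5: 0.8 * 0.2 = 0.16
  Item 6: 0.39 * 0.61 = 0.2379
  Item 7: 0.63 * 0.37 = 0.2331
  Item 8: 0.56 * 0.44 = 0.2464
  Item 9: 0.27 * 0.73 = 0.1971
  Item 10: 0.63 * 0.37 = 0.2331
Sum(p_i * q_i) = 0.2356 + 0.21 + 0.2451 + 0.21 + 0.16 + 0.2379 + 0.2331 + 0.2464 + 0.1971 + 0.2331 = 2.2083
KR-20 = (k/(k-1)) * (1 - Sum(p_i*q_i) / Var_total)
= (10/9) * (1 - 2.2083/5.82)
= 1.1111 * 0.6206
KR-20 = 0.6895

0.6895


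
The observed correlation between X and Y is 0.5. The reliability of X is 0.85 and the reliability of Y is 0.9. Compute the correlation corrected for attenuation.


r_corrected = rxy / sqrt(rxx * ryy)
= 0.5 / sqrt(0.85 * 0.9)
= 0.5 / sqrt(0.765)
= 0.5 / 0.874643
r_corrected = 0.5717

0.5717


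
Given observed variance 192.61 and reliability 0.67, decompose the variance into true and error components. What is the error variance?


var_true = rxx * var_obs = 0.67 * 192.61 = 129.0487
var_error = var_obs - var_true
var_error = 192.61 - 129.0487
var_error = 63.5613

63.5613


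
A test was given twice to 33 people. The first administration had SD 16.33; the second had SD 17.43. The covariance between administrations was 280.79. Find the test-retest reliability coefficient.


r = cov(X,Y) / (SD_X * SD_Y)
r = 280.79 / (16.33 * 17.43)
r = 280.79 / 284.6319
r = 0.9865

0.9865


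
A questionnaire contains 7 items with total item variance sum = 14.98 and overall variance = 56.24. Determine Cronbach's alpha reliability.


alpha = (k/(k-1)) * (1 - sum(si^2)/s_total^2)
= (7/6) * (1 - 14.98/56.24)
alpha = 0.8559

0.8559


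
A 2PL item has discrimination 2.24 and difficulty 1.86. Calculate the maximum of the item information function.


For 2PL, max info at theta = b = 1.86
I_max = a^2 / 4 = 2.24^2 / 4
= 5.0176 / 4
I_max = 1.2544

1.2544


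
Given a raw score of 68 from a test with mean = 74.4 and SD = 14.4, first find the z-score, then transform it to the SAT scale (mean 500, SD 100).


z = (X - mean) / SD = (68 - 74.4) / 14.4
z = -6.4 / 14.4
z = -0.4444
SAT-scale = SAT = 500 + 100z
Carry z at full precision (z = -6.4 / 14.4) into the conversion:
SAT-scale = 500 + 100 * (-6.4 / 14.4) = 500 + -640 / 14.4
SAT-scale = 500 + -44.4444
SAT-scale = 455.5556

455.5556


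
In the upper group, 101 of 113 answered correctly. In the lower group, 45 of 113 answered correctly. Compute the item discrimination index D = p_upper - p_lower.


p_upper = 101/113 = 0.8938
p_lower = 45/113 = 0.3982
D = 0.8938 - 0.3982 = 0.4956

0.4956


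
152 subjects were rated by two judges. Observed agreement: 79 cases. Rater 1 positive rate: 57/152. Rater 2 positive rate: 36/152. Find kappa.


P_o = 79/152 = 0.519737
P_e = (57*36 + 95*116) / 23104 = 0.565789
kappa = (P_o - P_e) / (1 - P_e)
kappa = (0.519737 - 0.565789) / (1 - 0.565789)
kappa = -0.1061

-0.1061


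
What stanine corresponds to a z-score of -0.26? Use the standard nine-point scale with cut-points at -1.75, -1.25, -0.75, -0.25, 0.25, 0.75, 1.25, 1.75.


Stanine boundaries: [-1.75, -1.25, -0.75, -0.25, 0.25, 0.75, 1.25, 1.75]
z = -0.26
Check each boundary:
  z >= -1.75 -> could be stanine 2
  z >= -1.25 -> could be stanine 3
  z >= -0.75 -> could be stanine 4
  z < -0.25
  z < 0.25
  z < 0.75
  z < 1.25
  z < 1.75
Highest qualifying boundary gives stanine = 4

4


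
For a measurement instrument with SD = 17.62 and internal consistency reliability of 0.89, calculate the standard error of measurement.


SEM = SD * sqrt(1 - rxx)
SEM = 17.62 * sqrt(1 - 0.89)
SEM = 17.62 * sqrt(0.11) = 17.62 * 0.331662
SEM = 5.8439

5.8439


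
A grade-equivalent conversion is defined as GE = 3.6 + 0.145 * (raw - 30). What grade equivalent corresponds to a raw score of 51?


raw - median = 51 - 30 = 21
slope * diff = 0.145 * 21 = 3.045
GE = 3.6 + 3.045
GE = 6.645

6.645


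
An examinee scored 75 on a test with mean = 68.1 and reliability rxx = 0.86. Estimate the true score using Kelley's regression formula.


T_est = rxx * X + (1 - rxx) * mean
T_est = 0.86 * 75 + 0.14 * 68.1
T_est = 64.5 + 9.534
T_est = 74.034

74.034


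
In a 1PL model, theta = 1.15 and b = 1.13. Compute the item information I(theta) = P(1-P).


P = 1/(1+exp(-(1.15-1.13))) = 0.505
I = P*(1-P) = 0.505 * 0.495
I = 0.25

0.25


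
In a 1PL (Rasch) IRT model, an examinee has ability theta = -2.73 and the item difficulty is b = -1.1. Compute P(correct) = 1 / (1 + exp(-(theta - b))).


theta - b = -2.73 - -1.1 = -1.63
exp(-(theta - b)) = exp(1.63) = 5.1039
P = 1 / (1 + 5.1039)
P = 0.1638

0.1638


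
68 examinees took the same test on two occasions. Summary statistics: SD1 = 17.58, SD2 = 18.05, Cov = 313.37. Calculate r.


r = cov(X,Y) / (SD_X * SD_Y)
r = 313.37 / (17.58 * 18.05)
r = 313.37 / 317.319
r = 0.9876

0.9876


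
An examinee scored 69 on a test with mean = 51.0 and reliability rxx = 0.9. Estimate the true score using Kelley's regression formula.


T_est = rxx * X + (1 - rxx) * mean
T_est = 0.9 * 69 + 0.1 * 51.0
T_est = 62.1 + 5.1
T_est = 67.2

67.2


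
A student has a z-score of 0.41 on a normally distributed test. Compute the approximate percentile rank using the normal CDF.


CDF(z) = 0.5 * (1 + erf(z/sqrt(2)))
erf(0.2899) = 0.3182
CDF = 0.6591
Percentile rank = 0.6591 * 100 = 65.91

65.91


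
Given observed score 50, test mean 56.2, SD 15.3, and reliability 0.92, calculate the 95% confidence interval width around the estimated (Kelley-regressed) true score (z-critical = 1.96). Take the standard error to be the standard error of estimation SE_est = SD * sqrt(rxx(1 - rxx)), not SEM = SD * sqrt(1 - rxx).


True score estimate = 0.92*50 + 0.08*56.2 = 50.496
SE_est = SD * sqrt(rxx * (1 - rxx)) = 15.3 * sqrt(0.92 * 0.08) = 15.3 * sqrt(0.0736) = 4.150786
CI = T_est +/- z * SE_est, so width = 2 * z * SE_est = 2 * 1.96 * 4.150786
Width = 16.2711

16.2711


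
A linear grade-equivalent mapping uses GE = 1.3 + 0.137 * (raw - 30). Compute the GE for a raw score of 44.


raw - median = 44 - 30 = 14
slope * diff = 0.137 * 14 = 1.918
GE = 1.3 + 1.918
GE = 3.218

3.218


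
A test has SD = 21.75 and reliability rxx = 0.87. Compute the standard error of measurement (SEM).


SEM = SD * sqrt(1 - rxx)
SEM = 21.75 * sqrt(1 - 0.87)
SEM = 21.75 * sqrt(0.13) = 21.75 * 0.360555
SEM = 7.8421

7.8421


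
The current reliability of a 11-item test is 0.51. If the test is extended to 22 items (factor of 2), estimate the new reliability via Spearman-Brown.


r_new = (n * rxx) / (1 + (n-1) * rxx)
r_new = (2 * 0.51) / (1 + 1 * 0.51)
r_new = 1.02 / 1.51
r_new = 0.6755

0.6755


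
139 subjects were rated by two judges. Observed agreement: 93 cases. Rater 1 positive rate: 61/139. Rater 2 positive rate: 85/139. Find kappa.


P_o = 93/139 = 0.669065
P_e = (61*85 + 78*54) / 19321 = 0.486362
kappa = (P_o - P_e) / (1 - P_e)
kappa = (0.669065 - 0.486362) / (1 - 0.486362)
kappa = 0.3557

0.3557


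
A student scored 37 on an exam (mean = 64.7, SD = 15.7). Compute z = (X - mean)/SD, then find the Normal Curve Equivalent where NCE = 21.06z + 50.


z = (X - mean) / SD = (37 - 64.7) / 15.7
z = -27.7 / 15.7
z = -1.7643
NCE = NCE = 21.06z + 50
Carry z at full precision (z = -27.7 / 15.7) into the conversion:
NCE = 21.06 * (-27.7 / 15.7) + 50 = -583.362 / 15.7 + 50
NCE = -37.1568 + 50
NCE = 12.8432

12.8432


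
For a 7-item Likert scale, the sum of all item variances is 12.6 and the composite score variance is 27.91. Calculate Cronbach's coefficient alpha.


alpha = (k/(k-1)) * (1 - sum(si^2)/s_total^2)
= (7/6) * (1 - 12.6/27.91)
alpha = 0.64

0.64


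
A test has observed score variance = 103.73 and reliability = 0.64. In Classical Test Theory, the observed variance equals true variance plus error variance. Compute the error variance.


var_true = rxx * var_obs = 0.64 * 103.73 = 66.3872
var_error = var_obs - var_true
var_error = 103.73 - 66.3872
var_error = 37.3428

37.3428


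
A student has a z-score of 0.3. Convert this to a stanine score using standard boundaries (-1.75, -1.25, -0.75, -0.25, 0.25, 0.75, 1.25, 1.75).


Stanine boundaries: [-1.75, -1.25, -0.75, -0.25, 0.25, 0.75, 1.25, 1.75]
z = 0.3
Check each boundary:
  z >= -1.75 -> could be stanine 2
  z >= -1.25 -> could be stanine 3
  z >= -0.75 -> could be stanine 4
  z >= -0.25 -> could be stanine 5
  z >= 0.25 -> could be stanine 6
  z < 0.75
  z < 1.25
  z < 1.75
Highest qualifying boundary gives stanine = 6

6


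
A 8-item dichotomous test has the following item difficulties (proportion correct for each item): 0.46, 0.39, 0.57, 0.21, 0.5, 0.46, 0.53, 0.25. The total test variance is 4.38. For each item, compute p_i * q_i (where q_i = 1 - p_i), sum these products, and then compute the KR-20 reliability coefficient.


For each item, compute p_i * q_i:
  Item 1: 0.46 * 0.54 = 0.2484
  Item 2: 0.39 * 0.61 = 0.2379
  Item 3: 0.57 * 0.43 = 0.2451
  Item 4: 0.21 * 0.79 = 0.1659
  Item 5: 0.5 * 0.5 = 0.25
  Item 6: 0.46 * 0.54 = 0.2484
  Item 7: 0.53 * 0.47 = 0.2491
  Item 8: 0.25 * 0.75 = 0.1875
Sum(p_i * q_i) = 0.2484 + 0.2379 + 0.2451 + 0.1659 + 0.25 + 0.2484 + 0.2491 + 0.1875 = 1.8323
KR-20 = (k/(k-1)) * (1 - Sum(p_i*q_i) / Var_total)
= (8/7) * (1 - 1.8323/4.38)
= 1.1429 * 0.5817
KR-20 = 0.6648

0.6648


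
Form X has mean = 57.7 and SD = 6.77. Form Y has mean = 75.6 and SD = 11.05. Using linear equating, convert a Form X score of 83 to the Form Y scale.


slope = SD_Y / SD_X = 11.05 / 6.77 ~ 1.6322
intercept = mean_Y - slope * mean_X = 75.6 - (11.05 / 6.77) * 57.7 ~ -18.578
Y = slope * X + intercept. To avoid rounding drift from the rounded slope/intercept, evaluate the equivalent form Y = mean_Y + SD_Y * (X - mean_X) / SD_X at full precision:
Y = 75.6 + 11.05 * (83 - 57.7) / 6.77
Y = 75.6 + 11.05 * 25.3 / 6.77
Y = 75.6 + 279.565 / 6.77
Y = 75.6 + 41.2947
Y = 116.8947

116.8947


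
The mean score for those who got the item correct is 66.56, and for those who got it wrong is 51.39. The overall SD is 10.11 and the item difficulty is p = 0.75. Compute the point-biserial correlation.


q = 1 - p = 0.25
rpb = ((M1 - M0) / SD) * sqrt(p * q)
rpb = ((66.56 - 51.39) / 10.11) * sqrt(0.75 * 0.25)
rpb = 0.6497

0.6497


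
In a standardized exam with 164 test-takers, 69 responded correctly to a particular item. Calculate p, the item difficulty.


Item difficulty p = number correct / total examinees
p = 69 / 164
p = 0.4207

0.4207


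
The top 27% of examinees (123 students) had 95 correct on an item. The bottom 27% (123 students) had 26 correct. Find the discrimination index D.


p_upper = 95/123 = 0.7724
p_lower = 26/123 = 0.2114
D = 0.7724 - 0.2114 = 0.561

0.561


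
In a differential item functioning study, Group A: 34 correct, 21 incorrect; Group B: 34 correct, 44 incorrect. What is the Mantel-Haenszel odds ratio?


Odds_A = 34/21 = 1.619
Odds_B = 34/44 = 0.7727
OR = Odds_A / Odds_B = 1.619 / 0.7727
Exactly, OR = (34 * 44) / (21 * 34) = 1496 / 714
OR = 2.0952

2.0952


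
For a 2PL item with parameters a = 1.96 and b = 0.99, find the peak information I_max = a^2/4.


For 2PL, max info at theta = b = 0.99
I_max = a^2 / 4 = 1.96^2 / 4
= 3.8416 / 4
I_max = 0.9604

0.9604


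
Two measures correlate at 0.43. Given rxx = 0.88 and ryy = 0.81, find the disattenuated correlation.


r_corrected = rxy / sqrt(rxx * ryy)
= 0.43 / sqrt(0.88 * 0.81)
= 0.43 / sqrt(0.7128)
= 0.43 / 0.844275
r_corrected = 0.5093

0.5093


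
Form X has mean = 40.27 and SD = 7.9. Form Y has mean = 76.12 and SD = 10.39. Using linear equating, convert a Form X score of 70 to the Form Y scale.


slope = SD_Y / SD_X = 10.39 / 7.9 ~ 1.3152
intercept = mean_Y - slope * mean_X = 76.12 - (10.39 / 7.9) * 40.27 ~ 23.1573
Y = slope * X + intercept. To avoid rounding drift from the rounded slope/intercept, evaluate the equivalent form Y = mean_Y + SD_Y * (X - mean_X) / SD_X at full precision:
Y = 76.12 + 10.39 * (70 - 40.27) / 7.9
Y = 76.12 + 10.39 * 29.73 / 7.9
Y = 76.12 + 308.8947 / 7.9
Y = 76.12 + 39.1006
Y = 115.2206

115.2206


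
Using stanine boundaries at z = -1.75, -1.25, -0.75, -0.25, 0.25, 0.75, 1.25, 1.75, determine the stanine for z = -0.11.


Stanine boundaries: [-1.75, -1.25, -0.75, -0.25, 0.25, 0.75, 1.25, 1.75]
z = -0.11
Check each boundary:
  z >= -1.75 -> could be stanine 2
  z >= -1.25 -> could be stanine 3
  z >= -0.75 -> could be stanine 4
  z >= -0.25 -> could be stanine 5
  z < 0.25
  z < 0.75
  z < 1.25
  z < 1.75
Highest qualifying boundary gives stanine = 5

5


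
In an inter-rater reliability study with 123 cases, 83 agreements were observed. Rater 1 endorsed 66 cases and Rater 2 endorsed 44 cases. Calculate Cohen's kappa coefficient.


P_o = 83/123 = 0.674797
P_e = (66*44 + 57*79) / 15129 = 0.48959
kappa = (P_o - P_e) / (1 - P_e)
kappa = (0.674797 - 0.48959) / (1 - 0.48959)
kappa = 0.3629

0.3629


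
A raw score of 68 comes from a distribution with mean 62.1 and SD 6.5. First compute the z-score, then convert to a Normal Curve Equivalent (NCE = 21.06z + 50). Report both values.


z = (X - mean) / SD = (68 - 62.1) / 6.5
z = 5.9 / 6.5
z = 0.9077
NCE = NCE = 21.06z + 50
Carry z at full precision (z = 5.9 / 6.5) into the conversion:
NCE = 21.06 * (5.9 / 6.5) + 50 = 124.254 / 6.5 + 50
NCE = 19.116 + 50
NCE = 69.116

69.116


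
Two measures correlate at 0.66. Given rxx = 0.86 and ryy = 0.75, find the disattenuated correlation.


r_corrected = rxy / sqrt(rxx * ryy)
= 0.66 / sqrt(0.86 * 0.75)
= 0.66 / sqrt(0.645)
= 0.66 / 0.803119
r_corrected = 0.8218

0.8218


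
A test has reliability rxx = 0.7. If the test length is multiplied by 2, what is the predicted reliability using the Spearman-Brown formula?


r_new = (n * rxx) / (1 + (n-1) * rxx)
r_new = (2 * 0.7) / (1 + 1 * 0.7)
r_new = 1.4 / 1.7
r_new = 0.8235

0.8235


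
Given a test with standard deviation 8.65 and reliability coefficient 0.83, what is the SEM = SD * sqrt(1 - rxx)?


SEM = SD * sqrt(1 - rxx)
SEM = 8.65 * sqrt(1 - 0.83)
SEM = 8.65 * sqrt(0.17) = 8.65 * 0.412311
SEM = 3.5665

3.5665


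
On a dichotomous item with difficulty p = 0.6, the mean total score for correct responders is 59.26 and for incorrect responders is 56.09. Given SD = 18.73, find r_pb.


q = 1 - p = 0.4
rpb = ((M1 - M0) / SD) * sqrt(p * q)
rpb = ((59.26 - 56.09) / 18.73) * sqrt(0.6 * 0.4)
rpb = 0.0829

0.0829


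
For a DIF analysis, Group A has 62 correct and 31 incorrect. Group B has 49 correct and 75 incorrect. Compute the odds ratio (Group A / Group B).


Odds_A = 62/31 = 2.0
Odds_B = 49/75 = 0.6533
OR = Odds_A / Odds_B = 2.0 / 0.6533
Exactly, OR = (62 * 75) / (31 * 49) = 4650 / 1519
OR = 3.0612

3.0612


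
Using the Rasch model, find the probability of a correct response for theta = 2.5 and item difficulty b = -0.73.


theta - b = 2.5 - -0.73 = 3.23
exp(-(theta - b)) = exp(-3.23) = 0.0396
P = 1 / (1 + 0.0396)
P = 0.9619

0.9619


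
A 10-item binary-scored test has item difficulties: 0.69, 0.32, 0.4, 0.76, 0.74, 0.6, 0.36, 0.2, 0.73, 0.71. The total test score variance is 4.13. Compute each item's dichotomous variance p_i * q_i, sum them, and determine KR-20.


For each item, compute p_i * q_i:
  Item 1: 0.69 * 0.31 = 0.2139
  Item 2: 0.32 * 0.68 = 0.2176
  Item 3: 0.4 * 0.6 = 0.24
  Item 4: 0.76 * 0.24 = 0.1824
  Item 5: 0.74 * 0.26 = 0.1924
  Item 6: 0.6 * 0.4 = 0.24
  Item 7: 0.36 * 0.64 = 0.2304
  Item 8: 0.2 * 0.8 = 0.16
  Item 9: 0.73 * 0.27 = 0.1971
  Item 10: 0.71 * 0.29 = 0.2059
Sum(p_i * q_i) = 0.2139 + 0.2176 + 0.24 + 0.1824 + 0.1924 + 0.24 + 0.2304 + 0.16 + 0.1971 + 0.2059 = 2.0797
KR-20 = (k/(k-1)) * (1 - Sum(p_i*q_i) / Var_total)
= (10/9) * (1 - 2.0797/4.13)
= 1.1111 * 0.4964
KR-20 = 0.5516

0.5516


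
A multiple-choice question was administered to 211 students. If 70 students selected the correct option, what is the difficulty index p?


Item difficulty p = number correct / total examinees
p = 70 / 211
p = 0.3318

0.3318


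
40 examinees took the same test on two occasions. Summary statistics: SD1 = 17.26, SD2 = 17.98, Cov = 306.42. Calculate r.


r = cov(X,Y) / (SD_X * SD_Y)
r = 306.42 / (17.26 * 17.98)
r = 306.42 / 310.3348
r = 0.9874

0.9874


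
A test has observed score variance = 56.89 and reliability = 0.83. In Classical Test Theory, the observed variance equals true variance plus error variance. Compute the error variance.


var_true = rxx * var_obs = 0.83 * 56.89 = 47.2187
var_error = var_obs - var_true
var_error = 56.89 - 47.2187
var_error = 9.6713

9.6713


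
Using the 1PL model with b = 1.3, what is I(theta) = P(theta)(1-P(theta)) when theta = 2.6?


P = 1/(1+exp(-(2.6-1.3))) = 0.7858
I = P*(1-P) = 0.7858 * 0.2142
I = 0.1683

0.1683


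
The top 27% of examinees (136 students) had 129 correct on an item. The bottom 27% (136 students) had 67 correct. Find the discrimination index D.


p_upper = 129/136 = 0.9485
p_lower = 67/136 = 0.4926
D = 0.9485 - 0.4926 = 0.4559

0.4559


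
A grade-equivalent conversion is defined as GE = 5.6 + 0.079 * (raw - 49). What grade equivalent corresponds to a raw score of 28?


raw - median = 28 - 49 = -21
slope * diff = 0.079 * -21 = -1.659
GE = 5.6 + -1.659
GE = 3.941

3.941


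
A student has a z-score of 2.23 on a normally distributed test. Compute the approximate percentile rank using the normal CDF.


CDF(z) = 0.5 * (1 + erf(z/sqrt(2)))
erf(1.5768) = 0.9743
CDF = 0.9871
Percentile rank = 0.9871 * 100 = 98.71

98.71


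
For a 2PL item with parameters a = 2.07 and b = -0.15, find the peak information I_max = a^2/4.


For 2PL, max info at theta = b = -0.15
I_max = a^2 / 4 = 2.07^2 / 4
= 4.2849 / 4
I_max = 1.0712

1.0712


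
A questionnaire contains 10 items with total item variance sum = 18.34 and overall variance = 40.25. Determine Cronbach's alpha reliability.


alpha = (k/(k-1)) * (1 - sum(si^2)/s_total^2)
= (10/9) * (1 - 18.34/40.25)
alpha = 0.6048

0.6048


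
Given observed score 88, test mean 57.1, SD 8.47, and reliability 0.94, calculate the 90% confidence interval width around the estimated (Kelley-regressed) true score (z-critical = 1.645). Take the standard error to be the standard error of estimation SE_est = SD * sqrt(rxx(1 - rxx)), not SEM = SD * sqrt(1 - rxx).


True score estimate = 0.94*88 + 0.06*57.1 = 86.146
SE_est = SD * sqrt(rxx * (1 - rxx)) = 8.47 * sqrt(0.94 * 0.06) = 8.47 * sqrt(0.0564) = 2.011514
CI = T_est +/- z * SE_est, so width = 2 * z * SE_est = 2 * 1.645 * 2.011514
Width = 6.6179

6.6179


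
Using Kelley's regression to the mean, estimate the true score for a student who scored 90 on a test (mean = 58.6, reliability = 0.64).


T_est = rxx * X + (1 - rxx) * mean
T_est = 0.64 * 90 + 0.36 * 58.6
T_est = 57.6 + 21.096
T_est = 78.696

78.696


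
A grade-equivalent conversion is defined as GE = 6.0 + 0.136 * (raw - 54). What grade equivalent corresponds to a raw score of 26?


raw - median = 26 - 54 = -28
slope * diff = 0.136 * -28 = -3.808
GE = 6.0 + -3.808
GE = 2.192

2.192


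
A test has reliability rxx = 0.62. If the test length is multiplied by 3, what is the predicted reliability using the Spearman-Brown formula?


r_new = (n * rxx) / (1 + (n-1) * rxx)
r_new = (3 * 0.62) / (1 + 2 * 0.62)
r_new = 1.86 / 2.24
r_new = 0.8304

0.8304


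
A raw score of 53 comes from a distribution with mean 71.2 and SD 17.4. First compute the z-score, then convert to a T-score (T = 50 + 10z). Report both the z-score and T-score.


z = (X - mean) / SD = (53 - 71.2) / 17.4
z = -18.2 / 17.4
z = -1.046
T-score = T = 50 + 10z
Carry z at full precision (z = -18.2 / 17.4) into the conversion:
T-score = 50 + 10 * (-18.2 / 17.4) = 50 + -182 / 17.4
T-score = 50 + -10.4598
T-score = 39.5402

39.5402


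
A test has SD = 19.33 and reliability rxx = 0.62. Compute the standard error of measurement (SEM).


SEM = SD * sqrt(1 - rxx)
SEM = 19.33 * sqrt(1 - 0.62)
SEM = 19.33 * sqrt(0.38) = 19.33 * 0.616441
SEM = 11.9158

11.9158


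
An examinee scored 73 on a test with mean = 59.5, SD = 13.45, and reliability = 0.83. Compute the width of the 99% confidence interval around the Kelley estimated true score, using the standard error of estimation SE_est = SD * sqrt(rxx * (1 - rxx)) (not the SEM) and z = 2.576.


True score estimate = 0.83*73 + 0.17*59.5 = 70.705
SE_est = SD * sqrt(rxx * (1 - rxx)) = 13.45 * sqrt(0.83 * 0.17) = 13.45 * sqrt(0.1411) = 5.052261
CI = T_est +/- z * SE_est, so width = 2 * z * SE_est = 2 * 2.576 * 5.052261
Width = 26.0292

26.0292


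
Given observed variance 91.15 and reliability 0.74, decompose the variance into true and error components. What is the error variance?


var_true = rxx * var_obs = 0.74 * 91.15 = 67.451
var_error = var_obs - var_true
var_error = 91.15 - 67.451
var_error = 23.699

23.699


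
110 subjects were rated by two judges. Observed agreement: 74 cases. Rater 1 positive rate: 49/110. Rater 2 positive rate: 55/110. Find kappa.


P_o = 74/110 = 0.672727
P_e = (49*55 + 61*55) / 12100 = 0.5
kappa = (P_o - P_e) / (1 - P_e)
kappa = (0.672727 - 0.5) / (1 - 0.5)
kappa = 0.3455

0.3455


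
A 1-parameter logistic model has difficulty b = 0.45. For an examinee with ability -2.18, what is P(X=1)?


theta - b = -2.18 - 0.45 = -2.63
exp(-(theta - b)) = exp(2.63) = 13.8738
P = 1 / (1 + 13.8738)
P = 0.0672

0.0672


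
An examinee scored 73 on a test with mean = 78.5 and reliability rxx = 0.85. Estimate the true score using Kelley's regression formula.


T_est = rxx * X + (1 - rxx) * mean
T_est = 0.85 * 73 + 0.15 * 78.5
T_est = 62.05 + 11.775
T_est = 73.825

73.825


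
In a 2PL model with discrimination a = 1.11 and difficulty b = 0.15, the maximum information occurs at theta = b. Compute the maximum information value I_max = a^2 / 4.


For 2PL, max info at theta = b = 0.15
I_max = a^2 / 4 = 1.11^2 / 4
= 1.2321 / 4
I_max = 0.308

0.308


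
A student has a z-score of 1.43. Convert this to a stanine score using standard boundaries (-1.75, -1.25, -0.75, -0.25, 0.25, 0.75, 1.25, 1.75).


Stanine boundaries: [-1.75, -1.25, -0.75, -0.25, 0.25, 0.75, 1.25, 1.75]
z = 1.43
Check each boundary:
  z >= -1.75 -> could be stanine 2
  z >= -1.25 -> could be stanine 3
  z >= -0.75 -> could be stanine 4
  z >= -0.25 -> could be stanine 5
  z >= 0.25 -> could be stanine 6
  z >= 0.75 -> could be stanine 7
  z >= 1.25 -> could be stanine 8
  z < 1.75
Highest qualifying boundary gives stanine = 8

8


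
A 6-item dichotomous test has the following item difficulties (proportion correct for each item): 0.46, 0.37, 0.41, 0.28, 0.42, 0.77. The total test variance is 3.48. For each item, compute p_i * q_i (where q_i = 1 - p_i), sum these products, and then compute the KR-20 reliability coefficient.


For each item, compute p_i * q_i:
  Item 1: 0.46 * 0.54 = 0.2484
  Item 2: 0.37 * 0.63 = 0.2331
  Item 3: 0.41 * 0.59 = 0.2419
  Item 4: 0.28 * 0.72 = 0.2016
  Item 5: 0.42 * 0.58 = 0.2436
  Item 6: 0.77 * 0.23 = 0.1771
Sum(p_i * q_i) = 0.2484 + 0.2331 + 0.2419 + 0.2016 + 0.2436 + 0.1771 = 1.3457
KR-20 = (k/(k-1)) * (1 - Sum(p_i*q_i) / Var_total)
= (6/5) * (1 - 1.3457/3.48)
= 1.2 * 0.6133
KR-20 = 0.736

0.736


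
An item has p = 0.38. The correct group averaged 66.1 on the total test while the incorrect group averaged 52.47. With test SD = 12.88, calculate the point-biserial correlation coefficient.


q = 1 - p = 0.62
rpb = ((M1 - M0) / SD) * sqrt(p * q)
rpb = ((66.1 - 52.47) / 12.88) * sqrt(0.38 * 0.62)
rpb = 0.5137

0.5137


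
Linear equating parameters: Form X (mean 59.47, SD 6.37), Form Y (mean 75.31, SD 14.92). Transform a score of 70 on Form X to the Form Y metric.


slope = SD_Y / SD_X = 14.92 / 6.37 ~ 2.3422
intercept = mean_Y - slope * mean_X = 75.31 - (14.92 / 6.37) * 59.47 ~ -63.9824
Y = slope * X + intercept. To avoid rounding drift from the rounded slope/intercept, evaluate the equivalent form Y = mean_Y + SD_Y * (X - mean_X) / SD_X at full precision:
Y = 75.31 + 14.92 * (70 - 59.47) / 6.37
Y = 75.31 + 14.92 * 10.53 / 6.37
Y = 75.31 + 157.1076 / 6.37
Y = 75.31 + 24.6637
Y = 99.9737

99.9737


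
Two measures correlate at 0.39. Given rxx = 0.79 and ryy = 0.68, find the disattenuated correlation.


r_corrected = rxy / sqrt(rxx * ryy)
= 0.39 / sqrt(0.79 * 0.68)
= 0.39 / sqrt(0.5372)
= 0.39 / 0.732939
r_corrected = 0.5321

0.5321


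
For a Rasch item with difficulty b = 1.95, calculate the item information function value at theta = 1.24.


P = 1/(1+exp(-(1.24-1.95))) = 0.3296
I = P*(1-P) = 0.3296 * 0.6704
I = 0.221

0.221


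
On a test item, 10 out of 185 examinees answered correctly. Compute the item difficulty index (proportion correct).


Item difficulty p = number correct / total examinees
p = 10 / 185
p = 0.0541

0.0541


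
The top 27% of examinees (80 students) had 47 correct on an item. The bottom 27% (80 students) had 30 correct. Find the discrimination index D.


p_upper = 47/80 = 0.5875
p_lower = 30/80 = 0.375
D = 0.5875 - 0.375 = 0.2125

0.2125


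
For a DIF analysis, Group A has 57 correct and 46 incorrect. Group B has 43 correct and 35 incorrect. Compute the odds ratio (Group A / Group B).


Odds_A = 57/46 = 1.2391
Odds_B = 43/35 = 1.2286
OR = Odds_A / Odds_B = 1.2391 / 1.2286
Exactly, OR = (57 * 35) / (46 * 43) = 1995 / 1978
OR = 1.0086

1.0086


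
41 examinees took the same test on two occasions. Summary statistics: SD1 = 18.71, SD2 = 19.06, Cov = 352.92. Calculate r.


r = cov(X,Y) / (SD_X * SD_Y)
r = 352.92 / (18.71 * 19.06)
r = 352.92 / 356.6126
r = 0.9896

0.9896


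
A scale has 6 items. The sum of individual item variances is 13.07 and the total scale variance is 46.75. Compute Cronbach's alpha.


alpha = (k/(k-1)) * (1 - sum(si^2)/s_total^2)
= (6/5) * (1 - 13.07/46.75)
alpha = 0.8645

0.8645


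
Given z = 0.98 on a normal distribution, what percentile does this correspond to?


CDF(z) = 0.5 * (1 + erf(z/sqrt(2)))
erf(0.693) = 0.6729
CDF = 0.8365
Percentile rank = 0.8365 * 100 = 83.65

83.65


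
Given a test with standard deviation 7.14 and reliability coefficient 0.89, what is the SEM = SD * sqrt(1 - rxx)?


SEM = SD * sqrt(1 - rxx)
SEM = 7.14 * sqrt(1 - 0.89)
SEM = 7.14 * sqrt(0.11) = 7.14 * 0.331662
SEM = 2.3681

2.3681


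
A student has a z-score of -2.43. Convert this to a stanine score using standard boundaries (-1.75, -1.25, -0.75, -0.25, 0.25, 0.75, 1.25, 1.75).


Stanine boundaries: [-1.75, -1.25, -0.75, -0.25, 0.25, 0.75, 1.25, 1.75]
z = -2.43
Check each boundary:
  z < -1.75
  z < -1.25
  z < -0.75
  z < -0.25
  z < 0.25
  z < 0.75
  z < 1.25
  z < 1.75
Highest qualifying boundary gives stanine = 1

1


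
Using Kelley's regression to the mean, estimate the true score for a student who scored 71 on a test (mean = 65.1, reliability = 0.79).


T_est = rxx * X + (1 - rxx) * mean
T_est = 0.79 * 71 + 0.21 * 65.1
T_est = 56.09 + 13.671
T_est = 69.761

69.761


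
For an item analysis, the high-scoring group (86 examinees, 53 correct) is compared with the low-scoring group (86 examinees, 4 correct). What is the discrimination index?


p_upper = 53/86 = 0.6163
p_lower = 4/86 = 0.0465
D = 0.6163 - 0.0465 = 0.5698

0.5698


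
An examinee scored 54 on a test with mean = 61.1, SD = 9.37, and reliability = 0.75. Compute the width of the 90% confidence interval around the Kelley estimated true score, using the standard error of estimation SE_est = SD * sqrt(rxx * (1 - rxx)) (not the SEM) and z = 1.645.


True score estimate = 0.75*54 + 0.25*61.1 = 55.775
SE_est = SD * sqrt(rxx * (1 - rxx)) = 9.37 * sqrt(0.75 * 0.25) = 9.37 * sqrt(0.1875) = 4.057329
CI = T_est +/- z * SE_est, so width = 2 * z * SE_est = 2 * 1.645 * 4.057329
Width = 13.3486

13.3486


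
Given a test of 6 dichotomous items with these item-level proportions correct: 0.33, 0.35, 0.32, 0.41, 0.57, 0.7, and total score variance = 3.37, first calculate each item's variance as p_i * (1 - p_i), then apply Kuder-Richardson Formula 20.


For each item, compute p_i * q_i:
  Item 1: 0.33 * 0.67 = 0.2211
  Item 2: 0.35 * 0.65 = 0.2275
  Item 3: 0.32 * 0.68 = 0.2176
  Item 4: 0.41 * 0.59 = 0.2419
  Item 5: 0.57 * 0.43 = 0.2451
  Item 6: 0.7 * 0.3 = 0.21
Sum(p_i * q_i) = 0.2211 + 0.2275 + 0.2176 + 0.2419 + 0.2451 + 0.21 = 1.3632
KR-20 = (k/(k-1)) * (1 - Sum(p_i*q_i) / Var_total)
= (6/5) * (1 - 1.3632/3.37)
= 1.2 * 0.5955
KR-20 = 0.7146

0.7146


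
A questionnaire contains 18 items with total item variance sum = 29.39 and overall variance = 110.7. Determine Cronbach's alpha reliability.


alpha = (k/(k-1)) * (1 - sum(si^2)/s_total^2)
= (18/17) * (1 - 29.39/110.7)
alpha = 0.7777

0.7777


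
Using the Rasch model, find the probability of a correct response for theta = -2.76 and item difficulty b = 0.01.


theta - b = -2.76 - 0.01 = -2.77
exp(-(theta - b)) = exp(2.77) = 15.9586
P = 1 / (1 + 15.9586)
P = 0.059

0.059


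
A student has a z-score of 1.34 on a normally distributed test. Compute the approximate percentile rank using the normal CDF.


CDF(z) = 0.5 * (1 + erf(z/sqrt(2)))
erf(0.9475) = 0.8198
CDF = 0.9099
Percentile rank = 0.9099 * 100 = 90.99

90.99


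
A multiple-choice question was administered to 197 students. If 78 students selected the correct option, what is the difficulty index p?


Item difficulty p = number correct / total examinees
p = 78 / 197
p = 0.3959

0.3959


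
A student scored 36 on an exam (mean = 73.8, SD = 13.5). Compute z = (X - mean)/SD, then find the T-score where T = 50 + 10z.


z = (X - mean) / SD = (36 - 73.8) / 13.5
z = -37.8 / 13.5
z = -2.8
T-score = T = 50 + 10z
Carry z at full precision (z = -37.8 / 13.5) into the conversion:
T-score = 50 + 10 * (-37.8 / 13.5) = 50 + -378 / 13.5
T-score = 50 + -28.0
T-score = 22.0

22.0
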